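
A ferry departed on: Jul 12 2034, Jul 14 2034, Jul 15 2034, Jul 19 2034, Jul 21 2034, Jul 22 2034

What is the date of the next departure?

Jul 26 2034

Every event lands on a Wednesday or Friday or Saturday (gaps cycle 2, 1, 4, 2, 1).
So the schedule is: every Wednesday, Friday and Saturday.
Next Wednesday: Jul 26 2034.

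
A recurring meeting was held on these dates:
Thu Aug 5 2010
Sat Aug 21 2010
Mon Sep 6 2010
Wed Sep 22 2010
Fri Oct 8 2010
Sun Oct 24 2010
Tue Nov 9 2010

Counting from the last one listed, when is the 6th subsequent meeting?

The spacing is 16, 16, 16, 16, 16, 16 days — always 16 days.
Tue Nov 9 2010 + 16 days = Thu Nov 25 2010.
Thu Nov 25 2010 + 16 days = Sat Dec 11 2010.
Sat Dec 11 2010 + 16 days = Mon Dec 27 2010.
Mon Dec 27 2010 + 16 days = Wed Jan 12 2011.
Wed Jan 12 2011 + 16 days = Fri Jan 28 2011.
Fri Jan 28 2011 + 16 days = Sun Feb 13 2011.

Sun Feb 13 2011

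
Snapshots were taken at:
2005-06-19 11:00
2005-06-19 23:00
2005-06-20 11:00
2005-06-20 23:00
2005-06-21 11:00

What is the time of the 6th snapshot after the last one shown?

2005-06-24 11:00

Gaps: 12, 12, 12, 12 hours — each event is 12 hours after the previous one.
2005-06-21 11:00 + 12 h = 2005-06-21 23:00.
2005-06-21 23:00 + 12 h = 2005-06-22 11:00.
2005-06-22 11:00 + 12 h = 2005-06-22 23:00.
2005-06-22 23:00 + 12 h = 2005-06-23 11:00.
2005-06-23 11:00 + 12 h = 2005-06-23 23:00.
2005-06-23 23:00 + 12 h = 2005-06-24 11:00.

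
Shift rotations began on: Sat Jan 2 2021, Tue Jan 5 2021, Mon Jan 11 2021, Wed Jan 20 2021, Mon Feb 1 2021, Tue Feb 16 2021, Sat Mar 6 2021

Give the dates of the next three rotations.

Intervals are 3, 6, 9, 12, 15, 18 days — an arithmetic progression with common difference 3.
Next gap: 21 days. Sat Mar 6 2021 + 21 days = Sat Mar 27 2021.
Next gap: 24 days. Sat Mar 27 2021 + 24 days = Tue Apr 20 2021.
Next gap: 27 days. Tue Apr 20 2021 + 27 days = Mon May 17 2021.

Sat Mar 27 2021, Tue Apr 20 2021, Mon May 17 2021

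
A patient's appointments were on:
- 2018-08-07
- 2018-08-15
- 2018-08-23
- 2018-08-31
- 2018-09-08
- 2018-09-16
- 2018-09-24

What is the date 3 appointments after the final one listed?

Gaps between consecutive events: 8, 8, 8, 8, 8, 8 days — a constant 8-day interval.
2018-09-24 + 8 days = 2018-10-02.
2018-10-02 + 8 days = 2018-10-10.
2018-10-10 + 8 days = 2018-10-18.

2018-10-18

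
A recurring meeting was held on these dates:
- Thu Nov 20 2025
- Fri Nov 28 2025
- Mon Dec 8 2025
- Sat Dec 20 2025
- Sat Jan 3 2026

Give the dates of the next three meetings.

Mon Jan 19 2026, Fri Feb 6 2026, Thu Feb 26 2026

The spacing grows by 2 each time: 8, 10, 12, 14 days.
Next gap: 16 days. Sat Jan 3 2026 + 16 days = Mon Jan 19 2026.
Next gap: 18 days. Mon Jan 19 2026 + 18 days = Fri Feb 6 2026.
Next gap: 20 days. Fri Feb 6 2026 + 20 days = Thu Feb 26 2026.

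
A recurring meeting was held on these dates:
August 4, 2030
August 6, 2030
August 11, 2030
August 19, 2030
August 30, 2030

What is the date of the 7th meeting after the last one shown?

February 7, 2031

Intervals are 2, 5, 8, 11 days — an arithmetic progression with common difference 3.
Next gap: 14 days. August 30, 2030 + 14 days = September 13, 2030.
Next gap: 17 days. September 13, 2030 + 17 days = September 30, 2030.
Next gap: 20 days. September 30, 2030 + 20 days = October 20, 2030.
Next gap: 23 days. October 20, 2030 + 23 days = November 12, 2030.
Next gap: 26 days. November 12, 2030 + 26 days = December 8, 2030.
Next gap: 29 days. December 8, 2030 + 29 days = January 6, 2031.
Next gap: 32 days. January 6, 2031 + 32 days = February 7, 2031.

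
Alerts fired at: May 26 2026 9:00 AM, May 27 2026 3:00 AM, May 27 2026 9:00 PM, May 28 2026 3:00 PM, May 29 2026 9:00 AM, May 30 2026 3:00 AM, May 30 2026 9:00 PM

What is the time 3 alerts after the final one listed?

Gaps: 18, 18, 18, 18, 18, 18 hours — each event is 18 hours after the previous one.
May 30 2026 9:00 PM + 18 h = May 31 2026 3:00 PM.
May 31 2026 3:00 PM + 18 h = Jun 1 2026 9:00 AM.
Jun 1 2026 9:00 AM + 18 h = Jun 2 2026 3:00 AM.

Jun 2 2026 3:00 AM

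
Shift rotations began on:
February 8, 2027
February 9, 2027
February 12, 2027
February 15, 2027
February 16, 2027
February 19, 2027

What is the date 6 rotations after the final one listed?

The gap pattern 1, 3, 3, 1, 3 repeats every 3 events.
These are the Mondays, Tuesdays and Fridays of each week.
Next Monday: February 22, 2027.
Next Tuesday: February 23, 2027.
The following Friday is February 26, 2027.
Next Monday: March 1, 2027.
Next Tuesday: March 2, 2027.
The following Friday is March 5, 2027.

March 5, 2027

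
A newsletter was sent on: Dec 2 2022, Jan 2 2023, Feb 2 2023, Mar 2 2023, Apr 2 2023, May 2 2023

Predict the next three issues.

Gaps: 31, 31, 28, 31, 30 days — not constant. Every event is on the 2nd of the month.
Pattern: the 2nd of each month.
Next: June 2023 → Jun 2 2023.
Next: July 2023 → Jul 2 2023.
Next: August 2023 → Aug 2 2023.

Jun 2 2023, Jul 2 2023, Aug 2 2023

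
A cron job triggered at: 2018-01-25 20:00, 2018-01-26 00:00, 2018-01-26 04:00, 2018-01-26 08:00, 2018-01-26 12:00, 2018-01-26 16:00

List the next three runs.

2018-01-26 20:00, 2018-01-27 00:00, 2018-01-27 04:00

Gaps: 4, 4, 4, 4, 4 hours — each event is 4 hours after the previous one.
2018-01-26 16:00 + 4 h = 2018-01-26 20:00.
2018-01-26 20:00 + 4 h = 2018-01-27 00:00.
2018-01-27 00:00 + 4 h = 2018-01-27 04:00.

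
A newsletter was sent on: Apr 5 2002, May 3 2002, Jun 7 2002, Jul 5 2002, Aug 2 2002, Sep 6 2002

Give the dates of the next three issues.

Oct 4 2002, Nov 1 2002, Dec 6 2002

These are Fridays at 28- or 35-day spacing (28, 35, 28, 28, 35).
The pattern: 1st Friday of the month.
October 2002 — 1st Friday is Oct 4 2002.
November 2002 — 1st Friday is Nov 1 2002.
1st Friday of December 2002: Dec 6 2002.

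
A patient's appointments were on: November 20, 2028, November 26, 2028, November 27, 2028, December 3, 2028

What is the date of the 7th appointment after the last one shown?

Gaps: 6, 1, 6 days — not constant, but cyclic with period 2.
The events fall on every Monday and Sunday.
Next Monday: December 4, 2028.
Next Sunday: December 10, 2028.
Next Monday: December 11, 2028.
Next Sunday: December 17, 2028.
Next Monday: December 18, 2028.
The following Sunday is December 24, 2028.
The following Monday is December 25, 2028.

December 25, 2028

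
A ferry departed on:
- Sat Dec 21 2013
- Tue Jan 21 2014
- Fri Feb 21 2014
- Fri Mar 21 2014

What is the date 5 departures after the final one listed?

Each date is the 21st; the gaps (31, 31, 28) track the month lengths.
The rule is the 21st of each month.
Next: April 2014 → Mon Apr 21 2014.
Next: May 2014 → Wed May 21 2014.
Next: June 2014 → Sat Jun 21 2014.
July 2014: Mon Jul 21 2014.
August 2014: Thu Aug 21 2014.

Thu Aug 21 2014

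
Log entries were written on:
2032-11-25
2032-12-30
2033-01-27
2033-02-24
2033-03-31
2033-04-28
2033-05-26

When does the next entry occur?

These are Thursdays with 35, 28, 28, 35, 28, 28-day gaps.
Each is the final Thursday of its month — 2032-12-30 is past the 28th, so '4th Thursday' doesn't fit.
Last Thursday of June 2033: 2033-06-30.

2033-06-30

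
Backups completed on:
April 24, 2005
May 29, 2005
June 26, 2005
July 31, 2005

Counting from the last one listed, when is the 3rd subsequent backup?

October 30, 2005

All Sundays; the gaps (35, 28, 35) vary with month length.
This is the last Sunday of each month.
August 2005 ends with Sunday August 28, 2005.
Last Sunday of September 2005: September 25, 2005.
October 2005 ends with Sunday October 30, 2005.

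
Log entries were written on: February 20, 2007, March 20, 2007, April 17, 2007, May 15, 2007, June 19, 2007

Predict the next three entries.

July 17, 2007; August 21, 2007; September 18, 2007

All dates are Tuesdays, 28, 28, 28, 35 days apart.
Specifically, the 3rd Tuesday of each month.
July 2007 — 3rd Tuesday is July 17, 2007.
3rd Tuesday of August 2007: August 21, 2007.
3rd Tuesday of September 2007: September 18, 2007.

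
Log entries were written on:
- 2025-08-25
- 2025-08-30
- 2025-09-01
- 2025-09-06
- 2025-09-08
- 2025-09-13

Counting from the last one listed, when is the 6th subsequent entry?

2025-10-04

The gap pattern 5, 2, 5, 2, 5 repeats every 2 events.
These are the Mondays and Saturdays of each week.
The following Monday is 2025-09-15.
Next Saturday: 2025-09-20.
Next Monday: 2025-09-22.
The following Saturday is 2025-09-27.
Next Monday: 2025-09-29.
Next Saturday: 2025-10-04.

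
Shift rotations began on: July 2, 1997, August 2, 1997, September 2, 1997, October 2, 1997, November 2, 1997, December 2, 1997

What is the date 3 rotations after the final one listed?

March 2, 1998

Gaps: 31, 31, 30, 31, 30 days — not constant. Every event is on the 2nd of the month.
Pattern: the 2nd of each month.
Next: January 1998 → January 2, 1998.
Next: February 1998 → February 2, 1998.
March 1998: March 2, 1998.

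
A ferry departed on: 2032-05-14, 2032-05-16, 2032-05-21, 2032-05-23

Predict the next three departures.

Every event lands on a Friday or Sunday (gaps cycle 2, 5, 2).
So the schedule is: every Friday and Sunday.
Next Friday: 2032-05-28.
Next Sunday: 2032-05-30.
The following Friday is 2032-06-04.

2032-05-28, 2032-05-30, 2032-06-04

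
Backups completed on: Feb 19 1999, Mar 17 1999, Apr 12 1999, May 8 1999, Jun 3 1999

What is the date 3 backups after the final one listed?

Aug 20 1999

Every event comes 26 days after the last (26, 26, 26, 26).
Jun 3 1999 + 26 days = Jun 29 1999.
Jun 29 1999 + 26 days = Jul 25 1999.
Jul 25 1999 + 26 days = Aug 20 1999.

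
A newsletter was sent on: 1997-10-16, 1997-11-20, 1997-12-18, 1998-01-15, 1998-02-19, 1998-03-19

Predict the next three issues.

All dates are Thursdays, 35, 28, 28, 35, 28 days apart.
Specifically, the 3rd Thursday of each month.
3rd Thursday of April 1998: 1998-04-16.
3rd Thursday of May 1998: 1998-05-21.
June 1998 — 3rd Thursday is 1998-06-18.

1998-04-16, 1998-05-21, 1998-06-18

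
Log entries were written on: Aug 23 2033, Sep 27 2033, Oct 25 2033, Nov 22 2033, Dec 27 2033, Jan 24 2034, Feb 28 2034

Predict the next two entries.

All dates are Tuesdays, 35, 28, 28, 35, 28, 35 days apart.
Specifically, the 4th Tuesday of each month.
March 2034 — 4th Tuesday is Mar 28 2034.
April 2034 — 4th Tuesday is Apr 25 2034.

Mar 28 2034, Apr 25 2034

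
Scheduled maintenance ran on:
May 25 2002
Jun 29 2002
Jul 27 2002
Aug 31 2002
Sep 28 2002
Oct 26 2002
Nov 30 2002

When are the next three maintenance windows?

Dec 28 2002, Jan 25 2003, Feb 22 2003

Every date is a Saturday; gaps 35, 28, 35, 28, 28, 35 days.
Each is the last Saturday of its month (at least one falls on the 29th or later, ruling out '4th Saturday').
December 2002 ends with Saturday Dec 28 2002.
January 2003 ends with Saturday Jan 25 2003.
Last Saturday of February 2003: Feb 22 2003.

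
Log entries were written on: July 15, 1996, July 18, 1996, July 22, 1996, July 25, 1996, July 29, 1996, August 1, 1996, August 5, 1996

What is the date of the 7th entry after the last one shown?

Every event lands on a Monday or Thursday (gaps cycle 3, 4, 3, 4, 3, 4).
So the schedule is: every Monday and Thursday.
Next Thursday: August 8, 1996.
Next Monday: August 12, 1996.
Next Thursday: August 15, 1996.
The following Monday is August 19, 1996.
Next Thursday: August 22, 1996.
Next Monday: August 26, 1996.
Next Thursday: August 29, 1996.

August 29, 1996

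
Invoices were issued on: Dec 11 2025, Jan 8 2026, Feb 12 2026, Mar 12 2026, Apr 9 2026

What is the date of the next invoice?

May 14 2026

These are Thursdays at 28- or 35-day spacing (28, 35, 28, 28).
The pattern: 2nd Thursday of the month.
2nd Thursday of May 2026: May 14 2026.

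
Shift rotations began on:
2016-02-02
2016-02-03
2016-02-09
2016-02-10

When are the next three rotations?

Gaps: 1, 6, 1 days — not constant, but cyclic with period 2.
The events fall on every Tuesday and Wednesday.
The following Tuesday is 2016-02-16.
Next Wednesday: 2016-02-17.
Next Tuesday: 2016-02-23.

2016-02-16, 2016-02-17, 2016-02-23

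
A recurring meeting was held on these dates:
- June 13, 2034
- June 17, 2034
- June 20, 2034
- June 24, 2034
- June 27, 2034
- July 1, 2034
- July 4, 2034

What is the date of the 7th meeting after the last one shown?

Every event lands on a Tuesday or Saturday (gaps cycle 4, 3, 4, 3, 4, 3).
So the schedule is: every Tuesday and Saturday.
The following Saturday is July 8, 2034.
Next Tuesday: July 11, 2034.
The following Saturday is July 15, 2034.
The following Tuesday is July 18, 2034.
Next Saturday: July 22, 2034.
Next Tuesday: July 25, 2034.
Next Saturday: July 29, 2034.

July 29, 2034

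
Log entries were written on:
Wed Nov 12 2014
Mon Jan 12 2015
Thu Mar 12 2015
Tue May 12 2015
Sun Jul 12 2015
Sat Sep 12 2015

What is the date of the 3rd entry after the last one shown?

The day-of-month is always 12 (61, 59, 61, 61, 62 days between events).
So this recurs on the 12th of every 2 months.
November 2015: Thu Nov 12 2015.
Next: January 2016 → Tue Jan 12 2016.
March 2016: Sat Mar 12 2016.

Sat Mar 12 2016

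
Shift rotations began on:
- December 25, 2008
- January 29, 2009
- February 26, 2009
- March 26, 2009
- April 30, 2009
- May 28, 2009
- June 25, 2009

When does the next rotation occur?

These are Thursdays with 35, 28, 28, 35, 28, 28-day gaps.
Each is the final Thursday of its month — January 29, 2009 is past the 28th, so '4th Thursday' doesn't fit.
Last Thursday of July 2009: July 30, 2009.

July 30, 2009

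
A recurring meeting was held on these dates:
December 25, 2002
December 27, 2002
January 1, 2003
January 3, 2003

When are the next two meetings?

January 8, 2003; January 10, 2003

The gap pattern 2, 5, 2 repeats every 2 events.
These are the Wednesdays and Fridays of each week.
The following Wednesday is January 8, 2003.
Next Friday: January 10, 2003.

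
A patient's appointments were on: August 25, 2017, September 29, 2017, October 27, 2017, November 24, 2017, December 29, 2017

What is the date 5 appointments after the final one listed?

These are Fridays with 35, 28, 28, 35-day gaps.
Each is the final Friday of its month — September 29, 2017 is past the 28th, so '4th Friday' doesn't fit.
Last Friday of January 2018: January 26, 2018.
Last Friday of February 2018: February 23, 2018.
Last Friday of March 2018: March 30, 2018.
April 2018 ends with Friday April 27, 2018.
May 2018 ends with Friday May 25, 2018.

May 25, 2018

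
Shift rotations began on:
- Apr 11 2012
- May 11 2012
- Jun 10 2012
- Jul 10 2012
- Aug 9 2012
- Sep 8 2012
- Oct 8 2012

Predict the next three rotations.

The spacing is 30, 30, 30, 30, 30, 30 days — always 30 days.
Oct 8 2012 + 30 days = Nov 7 2012.
Nov 7 2012 + 30 days = Dec 7 2012.
Dec 7 2012 + 30 days = Jan 6 2013.

Nov 7 2012, Dec 7 2012, Jan 6 2013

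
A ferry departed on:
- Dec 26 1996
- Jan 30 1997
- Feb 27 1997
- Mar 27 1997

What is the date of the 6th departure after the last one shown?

Every date is a Thursday; gaps 35, 28, 28 days.
Each is the last Thursday of its month (at least one falls on the 29th or later, ruling out '4th Thursday').
April 1997 ends with Thursday Apr 24 1997.
Last Thursday of May 1997: May 29 1997.
Last Thursday of June 1997: Jun 26 1997.
Last Thursday of July 1997: Jul 31 1997.
August 1997 ends with Thursday Aug 28 1997.
Last Thursday of September 1997: Sep 25 1997.

Sep 25 1997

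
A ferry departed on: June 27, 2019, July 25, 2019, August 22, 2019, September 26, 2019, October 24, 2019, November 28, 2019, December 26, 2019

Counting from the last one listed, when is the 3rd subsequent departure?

Gaps: 28, 28, 35, 28, 35, 28 days — a mix of 28 and 35. Every date is a Thursday.
Each is the 4th Thursday of its month.
January 2020 — 4th Thursday is January 23, 2020.
February 2020 — 4th Thursday is February 27, 2020.
4th Thursday of March 2020: March 26, 2020.

March 26, 2020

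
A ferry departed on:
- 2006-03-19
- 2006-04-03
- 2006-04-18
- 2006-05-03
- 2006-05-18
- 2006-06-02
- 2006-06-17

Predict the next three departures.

2006-07-02, 2006-07-17, 2006-08-01

The spacing is 15, 15, 15, 15, 15, 15 days — always 15 days.
2006-06-17 + 15 days = 2006-07-02.
2006-07-02 + 15 days = 2006-07-17.
2006-07-17 + 15 days = 2006-08-01.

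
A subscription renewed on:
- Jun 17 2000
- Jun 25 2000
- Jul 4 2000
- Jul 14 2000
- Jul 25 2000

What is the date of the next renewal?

The spacing grows by 1 each time: 8, 9, 10, 11 days.
Next gap: 12 days. Jul 25 2000 + 12 days = Aug 6 2000.

Aug 6 2000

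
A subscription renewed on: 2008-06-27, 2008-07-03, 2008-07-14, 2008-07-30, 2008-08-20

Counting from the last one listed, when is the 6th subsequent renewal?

Intervals are 6, 11, 16, 21 days — an arithmetic progression with common difference 5.
Next gap: 26 days. 2008-08-20 + 26 days = 2008-09-15.
Next gap: 31 days. 2008-09-15 + 31 days = 2008-10-16.
Next gap: 36 days. 2008-10-16 + 36 days = 2008-11-21.
Next gap: 41 days. 2008-11-21 + 41 days = 2009-01-01.
Next gap: 46 days. 2009-01-01 + 46 days = 2009-02-16.
Next gap: 51 days. 2009-02-16 + 51 days = 2009-04-08.

2009-04-08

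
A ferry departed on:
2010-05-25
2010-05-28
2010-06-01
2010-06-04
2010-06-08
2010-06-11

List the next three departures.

The gap pattern 3, 4, 3, 4, 3 repeats every 2 events.
These are the Tuesdays and Fridays of each week.
The following Tuesday is 2010-06-15.
Next Friday: 2010-06-18.
Next Tuesday: 2010-06-22.

2010-06-15, 2010-06-18, 2010-06-22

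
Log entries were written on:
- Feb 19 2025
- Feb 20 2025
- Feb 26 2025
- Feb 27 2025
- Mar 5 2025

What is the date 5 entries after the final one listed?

The gap pattern 1, 6, 1, 6 repeats every 2 events.
These are the Wednesdays and Thursdays of each week.
Next Thursday: Mar 6 2025.
Next Wednesday: Mar 12 2025.
Next Thursday: Mar 13 2025.
Next Wednesday: Mar 19 2025.
The following Thursday is Mar 20 2025.

Mar 20 2025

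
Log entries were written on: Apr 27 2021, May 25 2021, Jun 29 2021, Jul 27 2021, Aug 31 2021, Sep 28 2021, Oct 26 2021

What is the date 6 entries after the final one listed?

These are Tuesdays with 28, 35, 28, 35, 28, 28-day gaps.
Each is the final Tuesday of its month — Jun 29 2021 is past the 28th, so '4th Tuesday' doesn't fit.
Last Tuesday of November 2021: Nov 30 2021.
Last Tuesday of December 2021: Dec 28 2021.
January 2022 ends with Tuesday Jan 25 2022.
Last Tuesday of February 2022: Feb 22 2022.
March 2022 ends with Tuesday Mar 29 2022.
Last Tuesday of April 2022: Apr 26 2022.

Apr 26 2022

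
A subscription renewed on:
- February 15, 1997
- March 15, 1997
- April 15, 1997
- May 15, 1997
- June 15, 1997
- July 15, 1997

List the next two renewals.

August 15, 1997; September 15, 1997

Each date is the 15th; the gaps (28, 31, 30, 31, 30) track the month lengths.
The rule is the 15th of each month.
August 1997: August 15, 1997.
September 1997: September 15, 1997.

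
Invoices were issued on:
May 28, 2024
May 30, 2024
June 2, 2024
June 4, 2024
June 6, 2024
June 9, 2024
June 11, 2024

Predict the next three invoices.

June 13, 2024; June 16, 2024; June 18, 2024

The gap pattern 2, 3, 2, 2, 3, 2 repeats every 3 events.
These are the Tuesdays, Thursdays and Sundays of each week.
The following Thursday is June 13, 2024.
Next Sunday: June 16, 2024.
The following Tuesday is June 18, 2024.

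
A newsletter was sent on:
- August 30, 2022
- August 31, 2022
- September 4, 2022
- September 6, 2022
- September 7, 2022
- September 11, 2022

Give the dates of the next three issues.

September 13, 2022; September 14, 2022; September 18, 2022

Every event lands on a Tuesday or Wednesday or Sunday (gaps cycle 1, 4, 2, 1, 4).
So the schedule is: every Tuesday, Wednesday and Sunday.
Next Tuesday: September 13, 2022.
The following Wednesday is September 14, 2022.
The following Sunday is September 18, 2022.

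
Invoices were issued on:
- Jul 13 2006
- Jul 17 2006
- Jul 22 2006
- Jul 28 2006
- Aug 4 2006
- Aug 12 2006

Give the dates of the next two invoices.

Aug 21 2006, Aug 31 2006

The spacing grows by 1 each time: 4, 5, 6, 7, 8 days.
Next gap: 9 days. Aug 12 2006 + 9 days = Aug 21 2006.
Next gap: 10 days. Aug 21 2006 + 10 days = Aug 31 2006.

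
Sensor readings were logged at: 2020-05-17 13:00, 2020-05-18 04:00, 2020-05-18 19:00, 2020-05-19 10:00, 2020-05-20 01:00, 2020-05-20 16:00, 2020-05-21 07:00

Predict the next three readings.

2020-05-21 22:00, 2020-05-22 13:00, 2020-05-23 04:00

The interval is a steady 15 hours (15, 15, 15, 15, 15, 15).
2020-05-21 07:00 + 15 h = 2020-05-21 22:00.
2020-05-21 22:00 + 15 h = 2020-05-22 13:00.
2020-05-22 13:00 + 15 h = 2020-05-23 04:00.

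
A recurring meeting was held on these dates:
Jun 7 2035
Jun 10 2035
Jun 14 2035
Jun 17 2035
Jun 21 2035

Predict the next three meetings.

Every event lands on a Thursday or Sunday (gaps cycle 3, 4, 3, 4).
So the schedule is: every Thursday and Sunday.
Next Sunday: Jun 24 2035.
Next Thursday: Jun 28 2035.
Next Sunday: Jul 1 2035.

Jun 24 2035, Jun 28 2035, Jul 1 2035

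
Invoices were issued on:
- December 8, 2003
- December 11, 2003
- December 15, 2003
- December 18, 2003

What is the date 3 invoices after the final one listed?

Gaps: 3, 4, 3 days — not constant, but cyclic with period 2.
The events fall on every Monday and Thursday.
The following Monday is December 22, 2003.
Next Thursday: December 25, 2003.
Next Monday: December 29, 2003.

December 29, 2003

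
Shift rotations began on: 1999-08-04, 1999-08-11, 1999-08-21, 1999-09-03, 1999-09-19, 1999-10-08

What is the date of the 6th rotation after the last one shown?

The spacing grows by 3 each time: 7, 10, 13, 16, 19 days.
Next gap: 22 days. 1999-10-08 + 22 days = 1999-10-30.
Next gap: 25 days. 1999-10-30 + 25 days = 1999-11-24.
Next gap: 28 days. 1999-11-24 + 28 days = 1999-12-22.
Next gap: 31 days. 1999-12-22 + 31 days = 2000-01-22.
Next gap: 34 days. 2000-01-22 + 34 days = 2000-02-25.
Next gap: 37 days. 2000-02-25 + 37 days = 2000-04-02.

2000-04-02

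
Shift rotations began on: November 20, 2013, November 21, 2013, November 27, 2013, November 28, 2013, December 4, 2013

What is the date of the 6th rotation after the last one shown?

December 25, 2013

The gap pattern 1, 6, 1, 6 repeats every 2 events.
These are the Wednesdays and Thursdays of each week.
The following Thursday is December 5, 2013.
Next Wednesday: December 11, 2013.
The following Thursday is December 12, 2013.
Next Wednesday: December 18, 2013.
Next Thursday: December 19, 2013.
Next Wednesday: December 25, 2013.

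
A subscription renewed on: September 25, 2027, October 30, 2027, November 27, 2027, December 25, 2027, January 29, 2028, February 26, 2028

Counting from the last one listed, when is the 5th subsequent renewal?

All Saturdays; the gaps (35, 28, 28, 35, 28) vary with month length.
This is the last Saturday of each month.
Last Saturday of March 2028: March 25, 2028.
Last Saturday of April 2028: April 29, 2028.
May 2028 ends with Saturday May 27, 2028.
June 2028 ends with Saturday June 24, 2028.
Last Saturday of July 2028: July 29, 2028.

July 29, 2028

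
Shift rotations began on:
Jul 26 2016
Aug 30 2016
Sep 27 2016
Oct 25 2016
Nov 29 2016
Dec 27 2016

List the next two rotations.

Jan 31 2017, Feb 28 2017

All Tuesdays; the gaps (35, 28, 28, 35, 28) vary with month length.
This is the last Tuesday of each month.
January 2017 ends with Tuesday Jan 31 2017.
February 2017 ends with Tuesday Feb 28 2017.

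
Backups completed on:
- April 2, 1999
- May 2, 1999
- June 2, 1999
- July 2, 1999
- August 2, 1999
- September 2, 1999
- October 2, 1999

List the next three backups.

The day-of-month is always 2 (30, 31, 30, 31, 31, 30 days between events).
So this recurs on the 2nd of each month.
Next: November 1999 → November 2, 1999.
December 1999: December 2, 1999.
Next: January 2000 → January 2, 2000.

November 2, 1999; December 2, 1999; January 2, 2000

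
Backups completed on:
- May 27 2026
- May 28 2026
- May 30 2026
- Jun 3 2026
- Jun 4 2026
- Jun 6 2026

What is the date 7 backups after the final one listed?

Gaps: 1, 2, 4, 1, 2 days — not constant, but cyclic with period 3.
The events fall on every Wednesday, Thursday and Saturday.
The following Wednesday is Jun 10 2026.
Next Thursday: Jun 11 2026.
Next Saturday: Jun 13 2026.
The following Wednesday is Jun 17 2026.
The following Thursday is Jun 18 2026.
The following Saturday is Jun 20 2026.
The following Wednesday is Jun 24 2026.

Jun 24 2026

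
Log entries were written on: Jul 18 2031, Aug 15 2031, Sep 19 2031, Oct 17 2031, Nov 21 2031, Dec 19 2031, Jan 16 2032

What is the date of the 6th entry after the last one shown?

Jul 16 2032

All dates are Fridays, 28, 35, 28, 35, 28, 28 days apart.
Specifically, the 3rd Friday of each month.
February 2032 — 3rd Friday is Feb 20 2032.
March 2032 — 3rd Friday is Mar 19 2032.
April 2032 — 3rd Friday is Apr 16 2032.
May 2032 — 3rd Friday is May 21 2032.
June 2032 — 3rd Friday is Jun 18 2032.
3rd Friday of July 2032: Jul 16 2032.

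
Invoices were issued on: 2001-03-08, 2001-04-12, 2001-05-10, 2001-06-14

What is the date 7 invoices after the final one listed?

2002-01-10

Gaps: 35, 28, 35 days — a mix of 28 and 35. Every date is a Thursday.
Each is the 2nd Thursday of its month.
2nd Thursday of July 2001: 2001-07-12.
2nd Thursday of August 2001: 2001-08-09.
2nd Thursday of September 2001: 2001-09-13.
2nd Thursday of October 2001: 2001-10-11.
2nd Thursday of November 2001: 2001-11-08.
2nd Thursday of December 2001: 2001-12-13.
January 2002 — 2nd Thursday is 2002-01-10.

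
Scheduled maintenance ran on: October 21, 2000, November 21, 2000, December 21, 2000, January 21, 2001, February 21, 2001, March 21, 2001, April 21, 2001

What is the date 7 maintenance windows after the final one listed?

November 21, 2001

The day-of-month is always 21 (31, 30, 31, 31, 28, 31 days between events).
So this recurs on the 21st of each month.
Next: May 2001 → May 21, 2001.
Next: June 2001 → June 21, 2001.
Next: July 2001 → July 21, 2001.
Next: August 2001 → August 21, 2001.
September 2001: September 21, 2001.
October 2001: October 21, 2001.
Next: November 2001 → November 21, 2001.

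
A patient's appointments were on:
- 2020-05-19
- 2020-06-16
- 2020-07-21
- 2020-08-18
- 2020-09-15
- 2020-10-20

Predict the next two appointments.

2020-11-17, 2020-12-15

Gaps: 28, 35, 28, 28, 35 days — a mix of 28 and 35. Every date is a Tuesday.
Each is the 3rd Tuesday of its month.
3rd Tuesday of November 2020: 2020-11-17.
3rd Tuesday of December 2020: 2020-12-15.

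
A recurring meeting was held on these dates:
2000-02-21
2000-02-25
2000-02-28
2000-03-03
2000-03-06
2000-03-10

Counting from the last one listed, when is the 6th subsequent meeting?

Every event lands on a Monday or Friday (gaps cycle 4, 3, 4, 3, 4).
So the schedule is: every Monday and Friday.
Next Monday: 2000-03-13.
The following Friday is 2000-03-17.
Next Monday: 2000-03-20.
The following Friday is 2000-03-24.
Next Monday: 2000-03-27.
Next Friday: 2000-03-31.

2000-03-31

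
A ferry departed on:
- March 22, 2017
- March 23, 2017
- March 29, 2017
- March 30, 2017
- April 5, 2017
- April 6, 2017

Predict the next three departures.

April 12, 2017; April 13, 2017; April 19, 2017

Every event lands on a Wednesday or Thursday (gaps cycle 1, 6, 1, 6, 1).
So the schedule is: every Wednesday and Thursday.
The following Wednesday is April 12, 2017.
Next Thursday: April 13, 2017.
Next Wednesday: April 19, 2017.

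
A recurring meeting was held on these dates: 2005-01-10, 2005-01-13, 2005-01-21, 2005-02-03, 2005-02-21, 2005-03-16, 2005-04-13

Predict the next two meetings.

2005-05-16, 2005-06-23

The spacing grows by 5 each time: 3, 8, 13, 18, 23, 28 days.
Next gap: 33 days. 2005-04-13 + 33 days = 2005-05-16.
Next gap: 38 days. 2005-05-16 + 38 days = 2005-06-23.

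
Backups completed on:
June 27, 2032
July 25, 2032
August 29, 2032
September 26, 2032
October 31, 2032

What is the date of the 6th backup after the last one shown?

April 24, 2033

All Sundays; the gaps (28, 35, 28, 35) vary with month length.
This is the last Sunday of each month.
Last Sunday of November 2032: November 28, 2032.
December 2032 ends with Sunday December 26, 2032.
Last Sunday of January 2033: January 30, 2033.
February 2033 ends with Sunday February 27, 2033.
Last Sunday of March 2033: March 27, 2033.
Last Sunday of April 2033: April 24, 2033.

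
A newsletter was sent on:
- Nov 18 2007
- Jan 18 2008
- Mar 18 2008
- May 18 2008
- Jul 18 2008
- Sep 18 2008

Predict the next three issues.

Nov 18 2008, Jan 18 2009, Mar 18 2009

The day-of-month is always 18 (61, 60, 61, 61, 62 days between events).
So this recurs on the 18th of every 2 months.
November 2008: Nov 18 2008.
January 2009: Jan 18 2009.
Next: March 2009 → Mar 18 2009.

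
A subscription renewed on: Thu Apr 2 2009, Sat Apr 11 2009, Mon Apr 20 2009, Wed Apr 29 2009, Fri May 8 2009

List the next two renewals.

Gaps between consecutive events: 9, 9, 9, 9 days — a constant 9-day interval.
Fri May 8 2009 + 9 days = Sun May 17 2009.
Sun May 17 2009 + 9 days = Tue May 26 2009.

Sun May 17 2009, Tue May 26 2009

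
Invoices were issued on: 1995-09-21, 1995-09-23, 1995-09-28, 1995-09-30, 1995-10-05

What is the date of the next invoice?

1995-10-07

Every event lands on a Thursday or Saturday (gaps cycle 2, 5, 2, 5).
So the schedule is: every Thursday and Saturday.
Next Saturday: 1995-10-07.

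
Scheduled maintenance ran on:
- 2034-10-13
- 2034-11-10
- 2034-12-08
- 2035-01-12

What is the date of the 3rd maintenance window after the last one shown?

Gaps: 28, 28, 35 days — a mix of 28 and 35. Every date is a Friday.
Each is the 2nd Friday of its month.
February 2035 — 2nd Friday is 2035-02-09.
March 2035 — 2nd Friday is 2035-03-09.
2nd Friday of April 2035: 2035-04-13.

2035-04-13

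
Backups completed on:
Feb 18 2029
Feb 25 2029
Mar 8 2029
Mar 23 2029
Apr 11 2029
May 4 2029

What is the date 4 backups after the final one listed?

Sep 13 2029

Intervals are 7, 11, 15, 19, 23 days — an arithmetic progression with common difference 4.
Next gap: 27 days. May 4 2029 + 27 days = May 31 2029.
Next gap: 31 days. May 31 2029 + 31 days = Jul 1 2029.
Next gap: 35 days. Jul 1 2029 + 35 days = Aug 5 2029.
Next gap: 39 days. Aug 5 2029 + 39 days = Sep 13 2029.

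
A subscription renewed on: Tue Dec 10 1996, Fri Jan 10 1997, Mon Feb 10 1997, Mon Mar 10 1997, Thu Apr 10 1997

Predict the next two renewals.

Sat May 10 1997, Tue Jun 10 1997

Gaps: 31, 31, 28, 31 days — not constant. Every event is on the 10th of the month.
Pattern: the 10th of each month.
Next: May 1997 → Sat May 10 1997.
Next: June 1997 → Tue Jun 10 1997.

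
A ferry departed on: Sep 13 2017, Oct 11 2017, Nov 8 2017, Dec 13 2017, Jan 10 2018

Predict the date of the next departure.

Feb 14 2018

All dates are Wednesdays, 28, 28, 35, 28 days apart.
Specifically, the 2nd Wednesday of each month.
2nd Wednesday of February 2018: Feb 14 2018.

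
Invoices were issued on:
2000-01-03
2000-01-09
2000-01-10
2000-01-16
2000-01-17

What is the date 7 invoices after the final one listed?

The gap pattern 6, 1, 6, 1 repeats every 2 events.
These are the Mondays and Sundays of each week.
The following Sunday is 2000-01-23.
Next Monday: 2000-01-24.
The following Sunday is 2000-01-30.
Next Monday: 2000-01-31.
The following Sunday is 2000-02-06.
Next Monday: 2000-02-07.
The following Sunday is 2000-02-13.

2000-02-13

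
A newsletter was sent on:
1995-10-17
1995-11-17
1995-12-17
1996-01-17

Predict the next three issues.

1996-02-17, 1996-03-17, 1996-04-17

Gaps: 31, 30, 31 days — not constant. Every event is on the 17th of the month.
Pattern: the 17th of each month.
Next: February 1996 → 1996-02-17.
March 1996: 1996-03-17.
April 1996: 1996-04-17.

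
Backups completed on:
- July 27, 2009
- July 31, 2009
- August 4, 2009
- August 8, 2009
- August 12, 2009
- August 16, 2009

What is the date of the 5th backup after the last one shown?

The spacing is 4, 4, 4, 4, 4 days — always 4 days.
August 16, 2009 + 4 days = August 20, 2009.
August 20, 2009 + 4 days = August 24, 2009.
August 24, 2009 + 4 days = August 28, 2009.
August 28, 2009 + 4 days = September 1, 2009.
September 1, 2009 + 4 days = September 5, 2009.

September 5, 2009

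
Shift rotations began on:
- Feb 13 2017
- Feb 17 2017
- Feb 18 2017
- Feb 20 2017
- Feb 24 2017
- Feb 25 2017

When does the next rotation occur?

Feb 27 2017

The gap pattern 4, 1, 2, 4, 1 repeats every 3 events.
These are the Mondays, Fridays and Saturdays of each week.
The following Monday is Feb 27 2017.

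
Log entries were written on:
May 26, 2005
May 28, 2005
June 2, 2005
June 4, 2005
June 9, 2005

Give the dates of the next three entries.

June 11, 2005; June 16, 2005; June 18, 2005

Gaps: 2, 5, 2, 5 days — not constant, but cyclic with period 2.
The events fall on every Thursday and Saturday.
Next Saturday: June 11, 2005.
Next Thursday: June 16, 2005.
The following Saturday is June 18, 2005.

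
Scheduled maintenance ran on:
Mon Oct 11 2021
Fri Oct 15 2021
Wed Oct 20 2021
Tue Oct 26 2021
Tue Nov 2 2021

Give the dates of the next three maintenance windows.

The spacing grows by 1 each time: 4, 5, 6, 7 days.
Next gap: 8 days. Tue Nov 2 2021 + 8 days = Wed Nov 10 2021.
Next gap: 9 days. Wed Nov 10 2021 + 9 days = Fri Nov 19 2021.
Next gap: 10 days. Fri Nov 19 2021 + 10 days = Mon Nov 29 2021.

Wed Nov 10 2021, Fri Nov 19 2021, Mon Nov 29 2021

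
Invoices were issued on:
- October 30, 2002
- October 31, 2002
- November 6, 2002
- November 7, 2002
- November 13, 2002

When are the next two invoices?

Every event lands on a Wednesday or Thursday (gaps cycle 1, 6, 1, 6).
So the schedule is: every Wednesday and Thursday.
Next Thursday: November 14, 2002.
Next Wednesday: November 20, 2002.

November 14, 2002; November 20, 2002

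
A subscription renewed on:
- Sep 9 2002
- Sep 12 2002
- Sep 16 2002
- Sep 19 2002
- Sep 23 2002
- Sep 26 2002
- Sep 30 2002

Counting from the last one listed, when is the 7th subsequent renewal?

Every event lands on a Monday or Thursday (gaps cycle 3, 4, 3, 4, 3, 4).
So the schedule is: every Monday and Thursday.
The following Thursday is Oct 3 2002.
The following Monday is Oct 7 2002.
Next Thursday: Oct 10 2002.
Next Monday: Oct 14 2002.
Next Thursday: Oct 17 2002.
Next Monday: Oct 21 2002.
Next Thursday: Oct 24 2002.

Oct 24 2002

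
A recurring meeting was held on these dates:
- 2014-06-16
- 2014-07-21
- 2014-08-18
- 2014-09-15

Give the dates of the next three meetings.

All dates are Mondays, 35, 28, 28 days apart.
Specifically, the 3rd Monday of each month.
October 2014 — 3rd Monday is 2014-10-20.
3rd Monday of November 2014: 2014-11-17.
3rd Monday of December 2014: 2014-12-15.

2014-10-20, 2014-11-17, 2014-12-15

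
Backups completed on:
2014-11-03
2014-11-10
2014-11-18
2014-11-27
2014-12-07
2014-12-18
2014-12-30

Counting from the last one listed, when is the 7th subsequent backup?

2015-04-21

Gaps: 7, 8, 9, 10, 11, 12 days — each gap is 1 larger than the previous one.
Next gap: 13 days. 2014-12-30 + 13 days = 2015-01-12.
Next gap: 14 days. 2015-01-12 + 14 days = 2015-01-26.
Next gap: 15 days. 2015-01-26 + 15 days = 2015-02-10.
Next gap: 16 days. 2015-02-10 + 16 days = 2015-02-26.
Next gap: 17 days. 2015-02-26 + 17 days = 2015-03-15.
Next gap: 18 days. 2015-03-15 + 18 days = 2015-04-02.
Next gap: 19 days. 2015-04-02 + 19 days = 2015-04-21.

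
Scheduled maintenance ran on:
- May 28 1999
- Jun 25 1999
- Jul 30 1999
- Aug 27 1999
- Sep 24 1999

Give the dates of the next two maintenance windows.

These are Fridays with 28, 35, 28, 28-day gaps.
Each is the final Friday of its month — Jul 30 1999 is past the 28th, so '4th Friday' doesn't fit.
Last Friday of October 1999: Oct 29 1999.
November 1999 ends with Friday Nov 26 1999.

Oct 29 1999, Nov 26 1999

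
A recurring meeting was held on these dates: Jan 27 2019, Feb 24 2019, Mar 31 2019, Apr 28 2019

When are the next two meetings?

These are Sundays with 28, 35, 28-day gaps.
Each is the final Sunday of its month — Mar 31 2019 is past the 28th, so '4th Sunday' doesn't fit.
Last Sunday of May 2019: May 26 2019.
June 2019 ends with Sunday Jun 30 2019.

May 26 2019, Jun 30 2019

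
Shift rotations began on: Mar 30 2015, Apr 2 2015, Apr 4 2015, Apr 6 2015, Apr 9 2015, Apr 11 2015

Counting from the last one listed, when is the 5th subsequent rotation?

Gaps: 3, 2, 2, 3, 2 days — not constant, but cyclic with period 3.
The events fall on every Monday, Thursday and Saturday.
The following Monday is Apr 13 2015.
Next Thursday: Apr 16 2015.
The following Saturday is Apr 18 2015.
The following Monday is Apr 20 2015.
The following Thursday is Apr 23 2015.

Apr 23 2015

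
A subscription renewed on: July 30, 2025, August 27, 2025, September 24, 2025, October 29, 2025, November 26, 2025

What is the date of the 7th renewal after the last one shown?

June 24, 2026

These are Wednesdays with 28, 28, 35, 28-day gaps.
Each is the final Wednesday of its month — July 30, 2025 is past the 28th, so '4th Wednesday' doesn't fit.
December 2025 ends with Wednesday December 31, 2025.
January 2026 ends with Wednesday January 28, 2026.
February 2026 ends with Wednesday February 25, 2026.
March 2026 ends with Wednesday March 25, 2026.
April 2026 ends with Wednesday April 29, 2026.
Last Wednesday of May 2026: May 27, 2026.
Last Wednesday of June 2026: June 24, 2026.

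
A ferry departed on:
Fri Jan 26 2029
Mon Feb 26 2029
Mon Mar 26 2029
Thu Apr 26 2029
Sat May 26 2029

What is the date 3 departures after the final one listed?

The day-of-month is always 26 (31, 28, 31, 30 days between events).
So this recurs on the 26th of each month.
Next: June 2029 → Tue Jun 26 2029.
July 2029: Thu Jul 26 2029.
Next: August 2029 → Sun Aug 26 2029.

Sun Aug 26 2029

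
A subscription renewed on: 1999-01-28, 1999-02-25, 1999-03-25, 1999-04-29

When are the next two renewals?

1999-05-27, 1999-06-24

All Thursdays; the gaps (28, 28, 35) vary with month length.
This is the last Thursday of each month.
May 1999 ends with Thursday 1999-05-27.
Last Thursday of June 1999: 1999-06-24.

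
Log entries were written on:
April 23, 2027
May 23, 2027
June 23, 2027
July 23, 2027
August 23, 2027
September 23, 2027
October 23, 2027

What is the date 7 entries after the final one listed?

May 23, 2028

The day-of-month is always 23 (30, 31, 30, 31, 31, 30 days between events).
So this recurs on the 23rd of each month.
Next: November 2027 → November 23, 2027.
December 2027: December 23, 2027.
Next: January 2028 → January 23, 2028.
February 2028: February 23, 2028.
March 2028: March 23, 2028.
April 2028: April 23, 2028.
May 2028: May 23, 2028.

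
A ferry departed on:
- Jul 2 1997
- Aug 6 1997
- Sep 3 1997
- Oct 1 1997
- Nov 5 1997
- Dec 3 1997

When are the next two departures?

All dates are Wednesdays, 35, 28, 28, 35, 28 days apart.
Specifically, the 1st Wednesday of each month.
1st Wednesday of January 1998: Jan 7 1998.
1st Wednesday of February 1998: Feb 4 1998.

Jan 7 1998, Feb 4 1998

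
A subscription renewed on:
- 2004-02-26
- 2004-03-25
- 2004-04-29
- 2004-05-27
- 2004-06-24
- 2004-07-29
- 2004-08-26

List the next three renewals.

2004-09-30, 2004-10-28, 2004-11-25

These are Thursdays with 28, 35, 28, 28, 35, 28-day gaps.
Each is the final Thursday of its month — 2004-04-29 is past the 28th, so '4th Thursday' doesn't fit.
September 2004 ends with Thursday 2004-09-30.
Last Thursday of October 2004: 2004-10-28.
Last Thursday of November 2004: 2004-11-25.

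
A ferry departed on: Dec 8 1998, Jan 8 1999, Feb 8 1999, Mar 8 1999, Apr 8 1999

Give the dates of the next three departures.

Each date is the 8th; the gaps (31, 31, 28, 31) track the month lengths.
The rule is the 8th of each month.
May 1999: May 8 1999.
Next: June 1999 → Jun 8 1999.
July 1999: Jul 8 1999.

May 8 1999, Jun 8 1999, Jul 8 1999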